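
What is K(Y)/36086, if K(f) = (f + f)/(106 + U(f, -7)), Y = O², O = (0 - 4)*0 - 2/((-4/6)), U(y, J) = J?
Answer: 1/198473 ≈ 5.0385e-6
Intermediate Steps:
O = 3 (O = -4*0 - 2/((-4*⅙)) = 0 - 2/(-⅔) = 0 - 2*(-3)/2 = 0 - 1*(-3) = 0 + 3 = 3)
Y = 9 (Y = 3² = 9)
K(f) = 2*f/99 (K(f) = (f + f)/(106 - 7) = (2*f)/99 = (2*f)*(1/99) = 2*f/99)
K(Y)/36086 = ((2/99)*9)/36086 = (2/11)*(1/36086) = 1/198473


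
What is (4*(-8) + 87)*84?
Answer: 4620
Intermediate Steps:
(4*(-8) + 87)*84 = (-32 + 87)*84 = 55*84 = 4620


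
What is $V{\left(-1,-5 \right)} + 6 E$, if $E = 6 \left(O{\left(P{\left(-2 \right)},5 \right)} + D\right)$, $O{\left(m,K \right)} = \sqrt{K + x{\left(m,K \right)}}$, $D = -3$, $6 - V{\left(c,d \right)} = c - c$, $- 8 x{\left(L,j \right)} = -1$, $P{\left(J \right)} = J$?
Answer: $-102 + 9 \sqrt{82} \approx -20.502$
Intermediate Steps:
$x{\left(L,j \right)} = \frac{1}{8}$ ($x{\left(L,j \right)} = \left(- \frac{1}{8}\right) \left(-1\right) = \frac{1}{8}$)
$V{\left(c,d \right)} = 6$ ($V{\left(c,d \right)} = 6 - \left(c - c\right) = 6 - 0 = 6 + 0 = 6$)
$O{\left(m,K \right)} = \sqrt{\frac{1}{8} + K}$ ($O{\left(m,K \right)} = \sqrt{K + \frac{1}{8}} = \sqrt{\frac{1}{8} + K}$)
$E = -18 + \frac{3 \sqrt{82}}{2}$ ($E = 6 \left(\frac{\sqrt{2 + 16 \cdot 5}}{4} - 3\right) = 6 \left(\frac{\sqrt{2 + 80}}{4} - 3\right) = 6 \left(\frac{\sqrt{82}}{4} - 3\right) = 6 \left(-3 + \frac{\sqrt{82}}{4}\right) = -18 + \frac{3 \sqrt{82}}{2} \approx -4.4169$)
$V{\left(-1,-5 \right)} + 6 E = 6 + 6 \left(-18 + \frac{3 \sqrt{82}}{2}\right) = 6 - \left(108 - 9 \sqrt{82}\right) = -102 + 9 \sqrt{82}$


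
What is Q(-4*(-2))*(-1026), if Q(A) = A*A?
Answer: -65664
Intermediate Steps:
Q(A) = A**2
Q(-4*(-2))*(-1026) = (-4*(-2))**2*(-1026) = 8**2*(-1026) = 64*(-1026) = -65664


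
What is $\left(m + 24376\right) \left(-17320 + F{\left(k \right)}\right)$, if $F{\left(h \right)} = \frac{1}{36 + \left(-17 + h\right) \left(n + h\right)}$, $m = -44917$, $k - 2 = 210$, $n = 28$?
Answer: $\frac{5554283106593}{15612} \approx 3.5577 \cdot 10^{8}$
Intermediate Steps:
$k = 212$ ($k = 2 + 210 = 212$)
$F{\left(h \right)} = \frac{1}{36 + \left(-17 + h\right) \left(28 + h\right)}$
$\left(m + 24376\right) \left(-17320 + F{\left(k \right)}\right) = \left(-44917 + 24376\right) \left(-17320 + \frac{1}{-440 + 212^{2} + 11 \cdot 212}\right) = - 20541 \left(-17320 + \frac{1}{-440 + 44944 + 2332}\right) = - 20541 \left(-17320 + \frac{1}{46836}\right) = \left(-20541\right) \left(- \frac{811199519}{46836}\right) = \frac{5554283106593}{15612}$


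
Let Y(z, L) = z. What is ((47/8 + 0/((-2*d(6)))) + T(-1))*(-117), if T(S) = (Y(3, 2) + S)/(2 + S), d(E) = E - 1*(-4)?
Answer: -7371/8 ≈ -921.38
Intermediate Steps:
d(E) = 4 + E (d(E) = E + 4 = 4 + E)
T(S) = (3 + S)/(2 + S)
((47/8 + 0/((-2*d(6)))) + T(-1))*(-117) = ((47/8 + 0/((-2*(4 + 6)))) + (3 - 1)/(2 - 1))*(-117) = ((47*(⅛) + 0/((-2*10))) + 2/1)*(-117) = ((47/8 + 0/(-20)) + 1*2)*(-117) = ((47/8 + 0*(-1/20)) + 2)*(-117) = ((47/8 + 0) + 2)*(-117) = (47/8 + 2)*(-117) = (63/8)*(-117) = -7371/8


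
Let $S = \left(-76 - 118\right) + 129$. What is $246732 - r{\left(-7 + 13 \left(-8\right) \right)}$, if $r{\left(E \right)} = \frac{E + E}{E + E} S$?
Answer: $246797$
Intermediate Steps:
$S = -65$ ($S = -194 + 129 = -65$)
$r{\left(E \right)} = -65$ ($r{\left(E \right)} = \frac{E + E}{E + E} \left(-65\right) = \frac{2 E}{2 E} \left(-65\right) = 2 E \frac{1}{2 E} \left(-65\right) = 1 \left(-65\right) = -65$)
$246732 - r{\left(-7 + 13 \left(-8\right) \right)} = 246732 - -65 = 246732 + 65 = 246797$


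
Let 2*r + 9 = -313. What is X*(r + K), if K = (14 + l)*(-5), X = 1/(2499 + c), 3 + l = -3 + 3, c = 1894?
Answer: -216/4393 ≈ -0.049169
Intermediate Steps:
l = -3 (l = -3 + (-3 + 3) = -3 + 0 = -3)
r = -161 (r = -9/2 + (½)*(-313) = -9/2 - 313/2 = -161)
X = 1/4393 (X = 1/(2499 + 1894) = 1/4393 ≈ 0.00022763)
K = -55 (K = (14 - 3)*(-5) = 11*(-5) = -55)
X*(r + K) = (-161 - 55)/4393 = (1/4393)*(-216) = -216/4393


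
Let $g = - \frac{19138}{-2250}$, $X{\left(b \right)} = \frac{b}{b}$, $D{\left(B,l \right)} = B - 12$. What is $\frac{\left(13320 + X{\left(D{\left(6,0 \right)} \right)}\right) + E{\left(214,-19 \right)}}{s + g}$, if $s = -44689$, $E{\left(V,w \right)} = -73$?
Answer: $- \frac{3726000}{12566389} \approx -0.2965$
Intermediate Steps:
$D{\left(B,l \right)} = -12 + B$
$X{\left(b \right)} = 1$
$g = \frac{9569}{1125}$ ($g = \left(-19138\right) \left(- \frac{1}{2250}\right) = \frac{9569}{1125} \approx 8.5058$)
$\frac{\left(13320 + X{\left(D{\left(6,0 \right)} \right)}\right) + E{\left(214,-19 \right)}}{s + g} = \frac{\left(13320 + 1\right) - 73}{-44689 + \frac{9569}{1125}} = \frac{13321 - 73}{- \frac{50265556}{1125}} = 13248 \left(- \frac{1125}{50265556}\right) = - \frac{3726000}{12566389}$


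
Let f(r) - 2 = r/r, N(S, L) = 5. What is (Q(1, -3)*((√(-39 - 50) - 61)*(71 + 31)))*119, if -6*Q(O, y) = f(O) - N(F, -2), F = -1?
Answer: -246806 + 4046*I*√89 ≈ -2.4681e+5 + 38170.0*I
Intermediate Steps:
f(r) = 3 (f(r) = 2 + r/r = 2 + 1 = 3)
Q(O, y) = ⅓ (Q(O, y) = -(3 - 1*5)/6 = -(3 - 5)/6 = -⅙*(-2) = ⅓)
(Q(1, -3)*((√(-39 - 50) - 61)*(71 + 31)))*119 = (((√(-39 - 50) - 61)*(71 + 31))/3)*119 = (((√(-89) - 61)*102)/3)*119 = (((I*√89 - 61)*102)/3)*119 = (((-61 + I*√89)*102)/3)*119 = ((-6222 + 102*I*√89)/3)*119 = (-2074 + 34*I*√89)*119 = -246806 + 4046*I*√89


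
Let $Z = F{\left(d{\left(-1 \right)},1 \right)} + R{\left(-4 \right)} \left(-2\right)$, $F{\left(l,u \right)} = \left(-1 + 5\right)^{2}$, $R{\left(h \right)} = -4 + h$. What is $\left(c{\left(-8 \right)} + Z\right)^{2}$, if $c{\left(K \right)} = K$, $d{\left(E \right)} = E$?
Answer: $576$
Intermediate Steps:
$F{\left(l,u \right)} = 16$ ($F{\left(l,u \right)} = 4^{2} = 16$)
$Z = 32$ ($Z = 16 + \left(-4 - 4\right) \left(-2\right) = 16 - -16 = 16 + 16 = 32$)
$\left(c{\left(-8 \right)} + Z\right)^{2} = \left(-8 + 32\right)^{2} = 24^{2} = 576$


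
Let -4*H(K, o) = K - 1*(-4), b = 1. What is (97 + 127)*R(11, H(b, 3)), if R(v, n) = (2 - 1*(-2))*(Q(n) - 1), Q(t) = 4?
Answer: 2688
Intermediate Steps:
H(K, o) = -1 - K/4 (H(K, o) = -(K - 1*(-4))/4 = -(K + 4)/4 = -(4 + K)/4 = -1 - K/4)
R(v, n) = 12 (R(v, n) = (2 - 1*(-2))*(4 - 1) = (2 + 2)*3 = 4*3 = 12)
(97 + 127)*R(11, H(b, 3)) = (97 + 127)*12 = 224*12 = 2688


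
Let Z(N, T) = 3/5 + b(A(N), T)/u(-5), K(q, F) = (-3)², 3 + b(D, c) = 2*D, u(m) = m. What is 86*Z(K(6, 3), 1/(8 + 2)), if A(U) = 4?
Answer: -172/5 ≈ -34.400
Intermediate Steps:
b(D, c) = -3 + 2*D
K(q, F) = 9
Z(N, T) = -⅖ (Z(N, T) = 3/5 + (-3 + 2*4)/(-5) = 3*(⅕) + (-3 + 8)*(-⅕) = ⅗ + 5*(-⅕) = ⅗ - 1 = -⅖)
86*Z(K(6, 3), 1/(8 + 2)) = 86*(-⅖) = -172/5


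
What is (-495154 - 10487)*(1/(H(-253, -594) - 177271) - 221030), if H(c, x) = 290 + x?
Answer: 19846107003597891/177575 ≈ 1.1176e+11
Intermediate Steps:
(-495154 - 10487)*(1/(H(-253, -594) - 177271) - 221030) = (-495154 - 10487)*(1/((290 - 594) - 177271) - 221030) = -505641*(1/(-304 - 177271) - 221030) = -505641*(1/(-177575) - 221030) = -505641*(-1/177575 - 221030) = -505641*(-39249402251/177575) = 19846107003597891/177575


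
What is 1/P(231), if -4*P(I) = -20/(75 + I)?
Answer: 306/5 ≈ 61.200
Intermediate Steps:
P(I) = 5/(75 + I) (P(I) = -(-5)/(75 + I) = 5/(75 + I))
1/P(231) = 1/(5/(75 + 231)) = 1/(5/306) = 306/5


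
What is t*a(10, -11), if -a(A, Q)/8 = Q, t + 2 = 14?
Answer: 1056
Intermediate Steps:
t = 12 (t = -2 + 14 = 12)
a(A, Q) = -8*Q
t*a(10, -11) = 12*(-8*(-11)) = 12*88 = 1056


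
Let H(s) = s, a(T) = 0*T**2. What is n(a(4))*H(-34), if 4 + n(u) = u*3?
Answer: 136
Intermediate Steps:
a(T) = 0
n(u) = -4 + 3*u (n(u) = -4 + u*3 = -4 + 3*u)
n(a(4))*H(-34) = (-4 + 3*0)*(-34) = (-4 + 0)*(-34) = -4*(-34) = 136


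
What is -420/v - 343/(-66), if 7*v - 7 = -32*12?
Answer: 323351/24882 ≈ 12.995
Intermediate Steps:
v = -377/7 (v = 1 + (-32*12)/7 = 1 + (1/7)*(-384) = 1 - 384/7 = -377/7 ≈ -53.857)
-420/v - 343/(-66) = -420/(-377/7) - 343/(-66) = -420*(-7/377) - 343*(-1/66) = 2940/377 + 343/66 = 323351/24882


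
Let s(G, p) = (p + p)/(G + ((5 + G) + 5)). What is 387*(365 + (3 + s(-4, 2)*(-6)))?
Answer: 137772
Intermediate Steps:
s(G, p) = 2*p/(10 + 2*G) (s(G, p) = (2*p)/(G + (10 + G)) = (2*p)/(10 + 2*G) = 2*p/(10 + 2*G))
387*(365 + (3 + s(-4, 2)*(-6))) = 387*(365 + (3 + (2/(5 - 4))*(-6))) = 387*(365 + (3 + (2/1)*(-6))) = 387*(365 + (3 + (2*1)*(-6))) = 387*(365 + (3 + 2*(-6))) = 387*(365 + (3 - 12)) = 387*(365 - 9) = 387*356 = 137772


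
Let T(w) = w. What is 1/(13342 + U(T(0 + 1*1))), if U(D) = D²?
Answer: 1/13343 ≈ 7.4946e-5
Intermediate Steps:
1/(13342 + U(T(0 + 1*1))) = 1/(13342 + (0 + 1*1)²) = 1/(13342 + (0 + 1)²) = 1/(13342 + 1²) = 1/(13342 + 1) = 1/13343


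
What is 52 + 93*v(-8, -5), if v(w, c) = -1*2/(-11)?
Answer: 758/11 ≈ 68.909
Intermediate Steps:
v(w, c) = 2/11 (v(w, c) = -2*(-1/11) = 2/11)
52 + 93*v(-8, -5) = 52 + 93*(2/11) = 52 + 186/11 = 758/11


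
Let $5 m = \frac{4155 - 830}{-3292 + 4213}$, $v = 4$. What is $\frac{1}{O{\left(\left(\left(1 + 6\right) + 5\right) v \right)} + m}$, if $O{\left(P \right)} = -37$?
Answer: $- \frac{921}{33412} \approx -0.027565$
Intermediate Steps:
$m = \frac{665}{921}$ ($m = \frac{\left(4155 - 830\right) \frac{1}{-3292 + 4213}}{5} = \frac{3325 \cdot \frac{1}{921}}{5} = \frac{1}{5} \cdot \frac{3325}{921} = \frac{665}{921} \approx 0.72204$)
$\frac{1}{O{\left(\left(\left(1 + 6\right) + 5\right) v \right)} + m} = \frac{1}{-37 + \frac{665}{921}} = \frac{1}{- \frac{33412}{921}} = - \frac{921}{33412}$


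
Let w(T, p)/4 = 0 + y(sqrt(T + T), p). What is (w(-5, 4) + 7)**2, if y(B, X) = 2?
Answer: 225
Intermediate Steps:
w(T, p) = 8 (w(T, p) = 4*(0 + 2) = 4*2 = 8)
(w(-5, 4) + 7)**2 = (8 + 7)**2 = 15**2 = 225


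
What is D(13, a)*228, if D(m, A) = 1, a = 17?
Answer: 228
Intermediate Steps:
D(13, a)*228 = 1*228 = 228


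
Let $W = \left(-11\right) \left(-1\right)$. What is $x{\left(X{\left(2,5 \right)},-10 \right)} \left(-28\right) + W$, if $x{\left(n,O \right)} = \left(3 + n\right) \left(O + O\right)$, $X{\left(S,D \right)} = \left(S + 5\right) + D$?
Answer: $8411$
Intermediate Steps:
$X{\left(S,D \right)} = 5 + D + S$ ($X{\left(S,D \right)} = \left(5 + S\right) + D = 5 + D + S$)
$x{\left(n,O \right)} = 2 O \left(3 + n\right)$ ($x{\left(n,O \right)} = \left(3 + n\right) 2 O = 2 O \left(3 + n\right)$)
$W = 11$
$x{\left(X{\left(2,5 \right)},-10 \right)} \left(-28\right) + W = 2 \left(-10\right) \left(3 + \left(5 + 5 + 2\right)\right) \left(-28\right) + 11 = 2 \left(-10\right) \left(3 + 12\right) \left(-28\right) + 11 = 2 \left(-10\right) 15 \left(-28\right) + 11 = \left(-300\right) \left(-28\right) + 11 = 8400 + 11 = 8411$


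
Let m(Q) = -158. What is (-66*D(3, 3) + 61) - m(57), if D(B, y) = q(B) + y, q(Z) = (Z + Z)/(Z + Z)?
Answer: -45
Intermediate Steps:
q(Z) = 1 (q(Z) = (2*Z)/((2*Z)) = (2*Z)*(1/(2*Z)) = 1)
D(B, y) = 1 + y
(-66*D(3, 3) + 61) - m(57) = (-66*(1 + 3) + 61) - 1*(-158) = (-66*4 + 61) + 158 = (-264 + 61) + 158 = -203 + 158 = -45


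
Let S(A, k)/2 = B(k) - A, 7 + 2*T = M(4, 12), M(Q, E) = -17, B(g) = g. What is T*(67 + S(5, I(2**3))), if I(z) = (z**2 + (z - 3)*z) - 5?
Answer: -3060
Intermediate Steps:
T = -12 (T = -7/2 + (1/2)*(-17) = -7/2 - 17/2 = -12)
I(z) = -5 + z**2 + z*(-3 + z) (I(z) = (z**2 + (-3 + z)*z) - 5 = (z**2 + z*(-3 + z)) - 5 = -5 + z**2 + z*(-3 + z))
S(A, k) = -2*A + 2*k (S(A, k) = 2*(k - A) = -2*A + 2*k)
T*(67 + S(5, I(2**3))) = -12*(67 + (-2*5 + 2*(-5 - 3*2**3 + 2*(2**3)**2))) = -12*(67 + (-10 + 2*(-5 - 3*8 + 2*8**2))) = -12*(67 + (-10 + 2*(-5 - 24 + 2*64))) = -12*(67 + (-10 + 2*(-5 - 24 + 128))) = -12*(67 + (-10 + 2*99)) = -12*(67 + (-10 + 198)) = -12*(67 + 188) = -12*255 = -3060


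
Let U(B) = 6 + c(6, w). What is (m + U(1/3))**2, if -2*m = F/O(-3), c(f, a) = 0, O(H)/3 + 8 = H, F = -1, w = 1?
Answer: 156025/4356 ≈ 35.818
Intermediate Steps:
O(H) = -24 + 3*H
U(B) = 6 (U(B) = 6 + 0 = 6)
m = -1/66 (m = -(-1)/(2*(-24 + 3*(-3))) = -(-1)/(2*(-24 - 9)) = -(-1)/(2*(-33)) = -(-1)*(-1)/(2*33) = -1/2*1/33 = -1/66 ≈ -0.015152)
(m + U(1/3))**2 = (-1/66 + 6)**2 = (395/66)**2 = 156025/4356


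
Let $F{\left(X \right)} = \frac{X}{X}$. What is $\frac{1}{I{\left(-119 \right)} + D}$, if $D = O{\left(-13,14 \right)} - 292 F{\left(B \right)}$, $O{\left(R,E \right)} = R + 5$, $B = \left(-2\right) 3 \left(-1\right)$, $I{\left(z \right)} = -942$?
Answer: $- \frac{1}{1242} \approx -0.00080515$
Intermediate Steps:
$B = 6$ ($B = \left(-6\right) \left(-1\right) = 6$)
$O{\left(R,E \right)} = 5 + R$
$F{\left(X \right)} = 1$
$D = -300$ ($D = \left(5 - 13\right) - 292 = -8 - 292 = -300$)
$\frac{1}{I{\left(-119 \right)} + D} = \frac{1}{-942 - 300} = \frac{1}{-1242} = - \frac{1}{1242}$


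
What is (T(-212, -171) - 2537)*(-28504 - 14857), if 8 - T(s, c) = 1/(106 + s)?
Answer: 11623913353/106 ≈ 1.0966e+8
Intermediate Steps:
T(s, c) = 8 - 1/(106 + s)
(T(-212, -171) - 2537)*(-28504 - 14857) = ((847 + 8*(-212))/(106 - 212) - 2537)*(-28504 - 14857) = ((847 - 1696)/(-106) - 2537)*(-43361) = (-1/106*(-849) - 2537)*(-43361) = (849/106 - 2537)*(-43361) = -268073/106*(-43361) = 11623913353/106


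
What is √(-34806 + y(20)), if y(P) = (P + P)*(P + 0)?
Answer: 7*I*√694 ≈ 184.41*I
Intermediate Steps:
y(P) = 2*P² (y(P) = (2*P)*P = 2*P²)
√(-34806 + y(20)) = √(-34806 + 2*20²) = √(-34806 + 2*400) = √(-34806 + 800) = √(-34006) = 7*I*√694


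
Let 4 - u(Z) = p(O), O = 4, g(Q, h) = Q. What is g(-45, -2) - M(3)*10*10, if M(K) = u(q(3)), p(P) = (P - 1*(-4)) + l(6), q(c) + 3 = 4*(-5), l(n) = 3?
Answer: 655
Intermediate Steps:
q(c) = -23 (q(c) = -3 + 4*(-5) = -3 - 20 = -23)
p(P) = 7 + P (p(P) = (P - 1*(-4)) + 3 = (P + 4) + 3 = (4 + P) + 3 = 7 + P)
u(Z) = -7 (u(Z) = 4 - (7 + 4) = 4 - 1*11 = 4 - 11 = -7)
M(K) = -7
g(-45, -2) - M(3)*10*10 = -45 - (-7*10)*10 = -45 - (-70)*10 = -45 - 1*(-700) = -45 + 700 = 655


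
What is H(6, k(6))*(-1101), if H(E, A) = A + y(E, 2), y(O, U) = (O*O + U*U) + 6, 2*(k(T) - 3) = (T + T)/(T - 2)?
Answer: -111201/2 ≈ -55601.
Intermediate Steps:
k(T) = 3 + T/(-2 + T) (k(T) = 3 + ((T + T)/(T - 2))/2 = 3 + ((2*T)/(-2 + T))/2 = 3 + (2*T/(-2 + T))/2 = 3 + T/(-2 + T))
y(O, U) = 6 + O² + U² (y(O, U) = (O² + U²) + 6 = 6 + O² + U²)
H(E, A) = 10 + A + E² (H(E, A) = A + (6 + E² + 2²) = A + (6 + E² + 4) = A + (10 + E²) = 10 + A + E²)
H(6, k(6))*(-1101) = (10 + 2*(-3 + 2*6)/(-2 + 6) + 6²)*(-1101) = (10 + 2*(-3 + 12)/4 + 36)*(-1101) = (10 + 2*(¼)*9 + 36)*(-1101) = (10 + 9/2 + 36)*(-1101) = (101/2)*(-1101) = -111201/2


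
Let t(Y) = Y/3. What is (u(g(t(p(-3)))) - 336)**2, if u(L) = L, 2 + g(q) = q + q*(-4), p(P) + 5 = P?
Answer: 108900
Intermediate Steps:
p(P) = -5 + P
t(Y) = Y/3 (t(Y) = Y*(1/3) = Y/3)
g(q) = -2 - 3*q (g(q) = -2 + (q + q*(-4)) = -2 + (q - 4*q) = -2 - 3*q)
(u(g(t(p(-3)))) - 336)**2 = ((-2 - (-5 - 3)) - 336)**2 = ((-2 - (-8)) - 336)**2 = ((-2 - 3*(-8/3)) - 336)**2 = ((-2 + 8) - 336)**2 = (6 - 336)**2 = (-330)**2 = 108900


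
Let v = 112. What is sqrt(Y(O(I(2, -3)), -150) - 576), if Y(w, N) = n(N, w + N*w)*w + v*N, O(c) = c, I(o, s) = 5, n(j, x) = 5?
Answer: I*sqrt(17351) ≈ 131.72*I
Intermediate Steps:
Y(w, N) = 5*w + 112*N
sqrt(Y(O(I(2, -3)), -150) - 576) = sqrt((5*5 + 112*(-150)) - 576) = sqrt((25 - 16800) - 576) = sqrt(-16775 - 576) = sqrt(-17351) = I*sqrt(17351)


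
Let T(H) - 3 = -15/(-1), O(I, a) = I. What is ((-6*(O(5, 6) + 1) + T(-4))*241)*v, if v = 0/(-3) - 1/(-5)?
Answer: -4338/5 ≈ -867.60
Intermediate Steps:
T(H) = 18 (T(H) = 3 - 15/(-1) = 3 - 15*(-1) = 3 + 15 = 18)
v = ⅕ (v = 0*(-⅓) - 1*(-⅕) = 0 + ⅕ = ⅕ ≈ 0.20000)
((-6*(O(5, 6) + 1) + T(-4))*241)*v = ((-6*(5 + 1) + 18)*241)*(⅕) = ((-6*6 + 18)*241)*(⅕) = ((-36 + 18)*241)*(⅕) = -18*241*(⅕) = -4338*⅕ = -4338/5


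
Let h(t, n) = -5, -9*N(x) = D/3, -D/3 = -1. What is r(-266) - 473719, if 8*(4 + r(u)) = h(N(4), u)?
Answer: -3789789/8 ≈ -4.7372e+5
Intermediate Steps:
D = 3 (D = -3*(-1) = 3)
N(x) = -⅑ (N(x) = -1/(3*3) = -⅑*1 = -⅑)
r(u) = -37/8 (r(u) = -4 + (⅛)*(-5) = -4 - 5/8 = -37/8)
r(-266) - 473719 = -37/8 - 473719 = -3789789/8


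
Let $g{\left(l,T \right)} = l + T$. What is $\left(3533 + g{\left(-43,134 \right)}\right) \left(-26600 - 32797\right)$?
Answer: $-215254728$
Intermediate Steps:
$g{\left(l,T \right)} = T + l$
$\left(3533 + g{\left(-43,134 \right)}\right) \left(-26600 - 32797\right) = \left(3533 + \left(134 - 43\right)\right) \left(-26600 - 32797\right) = \left(3533 + 91\right) \left(-59397\right) = 3624 \left(-59397\right) = -215254728$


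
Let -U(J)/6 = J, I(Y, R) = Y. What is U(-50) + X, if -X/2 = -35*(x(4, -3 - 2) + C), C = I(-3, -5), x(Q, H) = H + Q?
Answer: 20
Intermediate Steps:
C = -3
U(J) = -6*J
X = -280 (X = -(-70)*(((-3 - 2) + 4) - 3) = -(-70)*((-5 + 4) - 3) = -(-70)*(-1 - 3) = -(-70)*(-4) = -2*140 = -280)
U(-50) + X = -6*(-50) - 280 = 300 - 280 = 20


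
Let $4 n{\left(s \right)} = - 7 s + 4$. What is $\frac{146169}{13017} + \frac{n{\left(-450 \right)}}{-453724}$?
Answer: $\frac{44206746301}{3937416872} \approx 11.227$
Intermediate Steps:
$n{\left(s \right)} = 1 - \frac{7 s}{4}$ ($n{\left(s \right)} = \frac{- 7 s + 4}{4} = \frac{4 - 7 s}{4} = 1 - \frac{7 s}{4}$)
$\frac{146169}{13017} + \frac{n{\left(-450 \right)}}{-453724} = \frac{146169}{13017} + \frac{1 - - \frac{1575}{2}}{-453724} = 146169 \cdot \frac{1}{13017} + \left(1 + \frac{1575}{2}\right) \left(- \frac{1}{453724}\right) = \frac{48723}{4339} + \frac{1577}{2} \left(- \frac{1}{453724}\right) = \frac{48723}{4339} - \frac{1577}{907448} = \frac{44206746301}{3937416872}$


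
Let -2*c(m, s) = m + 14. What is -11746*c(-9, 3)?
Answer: 29365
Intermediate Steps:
c(m, s) = -7 - m/2 (c(m, s) = -(m + 14)/2 = -(14 + m)/2 = -7 - m/2)
-11746*c(-9, 3) = -11746*(-7 - ½*(-9)) = -11746*(-7 + 9/2) = -11746*(-5/2) = 29365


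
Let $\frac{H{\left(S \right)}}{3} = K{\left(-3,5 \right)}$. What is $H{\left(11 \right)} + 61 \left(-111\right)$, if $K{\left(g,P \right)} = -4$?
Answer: $-6783$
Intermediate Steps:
$H{\left(S \right)} = -12$ ($H{\left(S \right)} = 3 \left(-4\right) = -12$)
$H{\left(11 \right)} + 61 \left(-111\right) = -12 + 61 \left(-111\right) = -12 - 6771 = -6783$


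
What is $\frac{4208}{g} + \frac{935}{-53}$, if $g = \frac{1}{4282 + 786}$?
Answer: $\frac{1130284697}{53} \approx 2.1326 \cdot 10^{7}$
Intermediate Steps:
$g = \frac{1}{5068} \approx 0.00019732$
$\frac{4208}{g} + \frac{935}{-53} = 4208 \frac{1}{\frac{1}{5068}} + \frac{935}{-53} = 4208 \cdot 5068 + 935 \left(- \frac{1}{53}\right) = 21326144 - \frac{935}{53} = \frac{1130284697}{53}$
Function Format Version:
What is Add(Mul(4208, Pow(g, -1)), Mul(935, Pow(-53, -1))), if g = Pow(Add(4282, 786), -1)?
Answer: Rational(1130284697, 53) ≈ 2.1326e+7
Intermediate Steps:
g = Rational(1, 5068) (g = Pow(5068, -1) = Rational(1, 5068) ≈ 0.00019732)
Add(Mul(4208, Pow(g, -1)), Mul(935, Pow(-53, -1))) = Add(Mul(4208, Pow(Rational(1, 5068), -1)), Mul(935, Pow(-53, -1))) = Add(Mul(4208, 5068), Mul(935, Rational(-1, 53))) = Add(21326144, Rational(-935, 53)) = Rational(1130284697, 53)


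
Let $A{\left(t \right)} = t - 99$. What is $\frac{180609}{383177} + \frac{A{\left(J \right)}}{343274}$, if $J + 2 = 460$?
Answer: $\frac{62135934409}{131534701498} \approx 0.47239$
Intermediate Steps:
$J = 458$ ($J = -2 + 460 = 458$)
$A{\left(t \right)} = -99 + t$
$\frac{180609}{383177} + \frac{A{\left(J \right)}}{343274} = \frac{180609}{383177} + \frac{-99 + 458}{343274} = 180609 \cdot \frac{1}{383177} + 359 \cdot \frac{1}{343274} = \frac{180609}{383177} + \frac{359}{343274} = \frac{62135934409}{131534701498}$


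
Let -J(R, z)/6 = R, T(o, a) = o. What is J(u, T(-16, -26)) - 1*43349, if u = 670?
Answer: -47369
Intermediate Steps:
J(R, z) = -6*R
J(u, T(-16, -26)) - 1*43349 = -6*670 - 1*43349 = -4020 - 43349 = -47369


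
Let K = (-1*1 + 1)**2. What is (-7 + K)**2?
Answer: 49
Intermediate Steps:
K = 0 (K = (-1 + 1)**2 = 0**2 = 0)
(-7 + K)**2 = (-7 + 0)**2 = (-7)**2 = 49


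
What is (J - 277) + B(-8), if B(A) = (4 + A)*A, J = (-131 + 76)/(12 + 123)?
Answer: -6626/27 ≈ -245.41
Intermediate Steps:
J = -11/27 (J = -55/135 = -55*1/135 = -11/27 ≈ -0.40741)
B(A) = A*(4 + A)
(J - 277) + B(-8) = (-11/27 - 277) - 8*(4 - 8) = -7490/27 - 8*(-4) = -7490/27 + 32 = -6626/27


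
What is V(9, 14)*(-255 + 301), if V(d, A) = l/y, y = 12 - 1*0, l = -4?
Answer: -46/3 ≈ -15.333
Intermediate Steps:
y = 12 (y = 12 + 0 = 12)
V(d, A) = -1/3 (V(d, A) = -4/12 = -4*1/12 = -1/3)
V(9, 14)*(-255 + 301) = -(-255 + 301)/3 = -1/3*46 = -46/3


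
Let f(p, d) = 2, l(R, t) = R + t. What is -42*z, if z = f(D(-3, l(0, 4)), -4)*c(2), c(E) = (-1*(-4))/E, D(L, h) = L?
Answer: -168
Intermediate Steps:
c(E) = 4/E
z = 4 (z = 2*(4/2) = 2*(4*(½)) = 2*2 = 4)
-42*z = -42*4 = -168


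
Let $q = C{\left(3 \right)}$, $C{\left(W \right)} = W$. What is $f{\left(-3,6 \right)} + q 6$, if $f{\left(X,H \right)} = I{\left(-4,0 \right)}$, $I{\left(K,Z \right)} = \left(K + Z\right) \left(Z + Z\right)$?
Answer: $18$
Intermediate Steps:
$q = 3$
$I{\left(K,Z \right)} = 2 Z \left(K + Z\right)$ ($I{\left(K,Z \right)} = \left(K + Z\right) 2 Z = 2 Z \left(K + Z\right)$)
$f{\left(X,H \right)} = 0$ ($f{\left(X,H \right)} = 2 \cdot 0 \left(-4 + 0\right) = 2 \cdot 0 \left(-4\right) = 0$)
$f{\left(-3,6 \right)} + q 6 = 0 + 3 \cdot 6 = 0 + 18 = 18$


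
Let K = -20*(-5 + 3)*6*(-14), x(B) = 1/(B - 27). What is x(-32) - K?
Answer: 198239/59 ≈ 3360.0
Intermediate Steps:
x(B) = 1/(-27 + B)
K = -3360 (K = -(-40)*6*(-14) = -20*(-12)*(-14) = 240*(-14) = -3360)
x(-32) - K = 1/(-27 - 32) - 1*(-3360) = 1/(-59) + 3360 = -1/59 + 3360 = 198239/59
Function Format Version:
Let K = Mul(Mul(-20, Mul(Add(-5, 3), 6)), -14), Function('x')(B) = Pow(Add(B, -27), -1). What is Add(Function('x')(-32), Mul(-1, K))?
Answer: Rational(198239, 59) ≈ 3360.0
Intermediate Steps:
Function('x')(B) = Pow(Add(-27, B), -1)
K = -3360 (K = Mul(Mul(-20, Mul(-2, 6)), -14) = Mul(Mul(-20, -12), -14) = Mul(240, -14) = -3360)
Add(Function('x')(-32), Mul(-1, K)) = Add(Pow(Add(-27, -32), -1), Mul(-1, -3360)) = Add(Pow(-59, -1), 3360) = Add(Rational(-1, 59), 3360) = Rational(198239, 59)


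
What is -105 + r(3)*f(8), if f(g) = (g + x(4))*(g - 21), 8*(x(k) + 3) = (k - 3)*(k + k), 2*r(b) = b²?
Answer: -456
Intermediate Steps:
r(b) = b²/2
x(k) = -3 + k*(-3 + k)/4 (x(k) = -3 + ((k - 3)*(k + k))/8 = -3 + ((-3 + k)*(2*k))/8 = -3 + (2*k*(-3 + k))/8 = -3 + k*(-3 + k)/4)
f(g) = (-21 + g)*(-2 + g) (f(g) = (g + (-3 - ¾*4 + (¼)*4²))*(g - 21) = (g + (-3 - 3 + (¼)*16))*(-21 + g) = (g + (-3 - 3 + 4))*(-21 + g) = (g - 2)*(-21 + g) = (-2 + g)*(-21 + g) = (-21 + g)*(-2 + g))
-105 + r(3)*f(8) = -105 + ((½)*3²)*(42 + 8² - 23*8) = -105 + ((½)*9)*(42 + 64 - 184) = -105 + (9/2)*(-78) = -105 - 351 = -456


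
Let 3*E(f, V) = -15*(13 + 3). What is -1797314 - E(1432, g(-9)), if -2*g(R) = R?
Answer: -1797234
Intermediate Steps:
g(R) = -R/2
E(f, V) = -80 (E(f, V) = (-15*(13 + 3))/3 = (-15*16)/3 = (1/3)*(-240) = -80)
-1797314 - E(1432, g(-9)) = -1797314 - 1*(-80) = -1797314 + 80 = -1797234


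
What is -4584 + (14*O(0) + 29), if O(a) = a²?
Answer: -4555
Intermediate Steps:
-4584 + (14*O(0) + 29) = -4584 + (14*0² + 29) = -4584 + (14*0 + 29) = -4584 + (0 + 29) = -4584 + 29 = -4555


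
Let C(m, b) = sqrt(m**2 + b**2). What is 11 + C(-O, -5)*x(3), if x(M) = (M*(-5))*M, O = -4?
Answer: 11 - 45*sqrt(41) ≈ -277.14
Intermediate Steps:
x(M) = -5*M**2 (x(M) = (-5*M)*M = -5*M**2)
C(m, b) = sqrt(b**2 + m**2)
11 + C(-O, -5)*x(3) = 11 + sqrt((-5)**2 + (-1*(-4))**2)*(-5*3**2) = 11 + sqrt(25 + 4**2)*(-5*9) = 11 + sqrt(25 + 16)*(-45) = 11 + sqrt(41)*(-45) = 11 - 45*sqrt(41)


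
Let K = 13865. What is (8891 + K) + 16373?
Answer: 39129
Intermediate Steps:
(8891 + K) + 16373 = (8891 + 13865) + 16373 = 22756 + 16373 = 39129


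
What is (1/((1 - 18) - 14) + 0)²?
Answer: 1/961 ≈ 0.0010406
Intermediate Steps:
(1/((1 - 18) - 14) + 0)² = (1/(-17 - 14) + 0)² = (1/(-31) + 0)² = (-1/31 + 0)² = (-1/31)² = 1/961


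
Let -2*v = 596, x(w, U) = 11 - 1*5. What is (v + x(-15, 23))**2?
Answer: 85264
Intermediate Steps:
x(w, U) = 6 (x(w, U) = 11 - 5 = 6)
v = -298 (v = -1/2*596 = -298)
(v + x(-15, 23))**2 = (-298 + 6)**2 = (-292)**2 = 85264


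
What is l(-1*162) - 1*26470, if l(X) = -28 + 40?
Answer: -26458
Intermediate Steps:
l(X) = 12
l(-1*162) - 1*26470 = 12 - 1*26470 = 12 - 26470 = -26458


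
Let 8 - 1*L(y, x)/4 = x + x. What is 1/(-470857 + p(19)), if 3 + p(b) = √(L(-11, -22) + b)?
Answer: -470860/221709139373 - √227/221709139373 ≈ -2.1238e-6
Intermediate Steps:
L(y, x) = 32 - 8*x (L(y, x) = 32 - 4*(x + x) = 32 - 8*x)
p(b) = -3 + √(208 + b) (p(b) = -3 + √((32 - 8*(-22)) + b) = -3 + √((32 + 176) + b) = -3 + √(208 + b))
1/(-470857 + p(19)) = 1/(-470857 + (-3 + √(208 + 19))) = 1/(-470857 + (-3 + √227)) = 1/(-470860 + √227)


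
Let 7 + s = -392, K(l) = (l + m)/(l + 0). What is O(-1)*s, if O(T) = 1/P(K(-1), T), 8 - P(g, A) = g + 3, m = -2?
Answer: -399/2 ≈ -199.50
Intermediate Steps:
K(l) = (-2 + l)/l (K(l) = (l - 2)/(l + 0) = (-2 + l)/l)
s = -399 (s = -7 - 392 = -399)
P(g, A) = 5 - g (P(g, A) = 8 - (g + 3) = 8 - (3 + g) = 8 + (-3 - g) = 5 - g)
O(T) = ½ (O(T) = 1/(5 - (-2 - 1)/(-1)) = 1/(5 - (-1)*(-3)) = 1/(5 - 1*3) = 1/(5 - 3) = 1/2 = 1*(½) = ½)
O(-1)*s = (½)*(-399) = -399/2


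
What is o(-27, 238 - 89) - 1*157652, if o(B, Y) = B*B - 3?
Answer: -156926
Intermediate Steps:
o(B, Y) = -3 + B**2 (o(B, Y) = B**2 - 3 = -3 + B**2)
o(-27, 238 - 89) - 1*157652 = (-3 + (-27)**2) - 1*157652 = (-3 + 729) - 157652 = 726 - 157652 = -156926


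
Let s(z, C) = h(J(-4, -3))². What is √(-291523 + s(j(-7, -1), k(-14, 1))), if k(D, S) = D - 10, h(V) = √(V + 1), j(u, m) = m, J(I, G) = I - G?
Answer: I*√291523 ≈ 539.93*I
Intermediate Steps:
h(V) = √(1 + V)
k(D, S) = -10 + D
s(z, C) = 0 (s(z, C) = (√(1 + (-4 - 1*(-3))))² = (√(1 + (-4 + 3)))² = (√(1 - 1))² = (√0)² = 0² = 0)
√(-291523 + s(j(-7, -1), k(-14, 1))) = √(-291523 + 0) = √(-291523) = I*√291523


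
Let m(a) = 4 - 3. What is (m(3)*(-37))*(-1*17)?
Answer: 629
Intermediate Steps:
m(a) = 1
(m(3)*(-37))*(-1*17) = (1*(-37))*(-1*17) = -37*(-17) = 629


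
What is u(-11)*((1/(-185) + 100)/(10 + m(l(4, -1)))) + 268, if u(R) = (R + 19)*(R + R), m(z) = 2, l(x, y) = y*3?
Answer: -665216/555 ≈ -1198.6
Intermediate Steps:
l(x, y) = 3*y
u(R) = 2*R*(19 + R) (u(R) = (19 + R)*(2*R) = 2*R*(19 + R))
u(-11)*((1/(-185) + 100)/(10 + m(l(4, -1)))) + 268 = (2*(-11)*(19 - 11))*((1/(-185) + 100)/(10 + 2)) + 268 = (2*(-11)*8)*((-1/185 + 100)/12) + 268 = -3255824/(185*12) + 268 = -176*18499/2220 + 268 = -813956/555 + 268 = -665216/555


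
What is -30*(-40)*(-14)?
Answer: -16800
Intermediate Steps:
-30*(-40)*(-14) = 1200*(-14) = -16800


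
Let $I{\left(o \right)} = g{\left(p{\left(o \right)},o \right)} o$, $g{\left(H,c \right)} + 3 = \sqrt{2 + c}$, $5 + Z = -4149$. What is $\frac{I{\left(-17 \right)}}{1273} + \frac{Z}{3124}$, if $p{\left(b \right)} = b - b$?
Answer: $- \frac{2564359}{1988426} - \frac{17 i \sqrt{15}}{1273} \approx -1.2896 - 0.051721 i$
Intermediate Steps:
$p{\left(b \right)} = 0$
$Z = -4154$ ($Z = -5 - 4149 = -4154$)
$g{\left(H,c \right)} = -3 + \sqrt{2 + c}$
$I{\left(o \right)} = o \left(-3 + \sqrt{2 + o}\right)$ ($I{\left(o \right)} = \left(-3 + \sqrt{2 + o}\right) o = o \left(-3 + \sqrt{2 + o}\right)$)
$\frac{I{\left(-17 \right)}}{1273} + \frac{Z}{3124} = \frac{\left(-17\right) \left(-3 + \sqrt{2 - 17}\right)}{1273} - \frac{4154}{3124} = - 17 \left(-3 + \sqrt{-15}\right) \frac{1}{1273} - \frac{2077}{1562} = - 17 \left(-3 + i \sqrt{15}\right) \frac{1}{1273} - \frac{2077}{1562} = \left(51 - 17 i \sqrt{15}\right) \frac{1}{1273} - \frac{2077}{1562} = \left(\frac{51}{1273} - \frac{17 i \sqrt{15}}{1273}\right) - \frac{2077}{1562} = - \frac{2564359}{1988426} - \frac{17 i \sqrt{15}}{1273}$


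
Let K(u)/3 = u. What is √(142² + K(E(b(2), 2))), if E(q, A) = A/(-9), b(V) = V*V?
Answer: √181470/3 ≈ 142.00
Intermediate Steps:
b(V) = V²
E(q, A) = -A/9 (E(q, A) = A*(-⅑) = -A/9)
K(u) = 3*u
√(142² + K(E(b(2), 2))) = √(142² + 3*(-⅑*2)) = √(20164 + 3*(-2/9)) = √(20164 - ⅔) = √(60490/3) = √181470/3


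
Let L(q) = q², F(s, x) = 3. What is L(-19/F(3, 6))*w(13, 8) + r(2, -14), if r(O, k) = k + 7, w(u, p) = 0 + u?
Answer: 4630/9 ≈ 514.44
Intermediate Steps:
w(u, p) = u
r(O, k) = 7 + k
L(-19/F(3, 6))*w(13, 8) + r(2, -14) = (-19/3)²*13 + (7 - 14) = (-19*⅓)²*13 - 7 = (-19/3)²*13 - 7 = (361/9)*13 - 7 = 4693/9 - 7 = 4630/9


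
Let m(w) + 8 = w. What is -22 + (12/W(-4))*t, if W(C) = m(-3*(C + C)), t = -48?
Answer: -58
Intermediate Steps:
m(w) = -8 + w
W(C) = -8 - 6*C (W(C) = -8 - 3*(C + C) = -8 - 6*C)
-22 + (12/W(-4))*t = -22 + (12/(-8 - 6*(-4)))*(-48) = -22 + (12/(-8 + 24))*(-48) = -22 + (12/16)*(-48) = -22 + (12*(1/16))*(-48) = -22 + (¾)*(-48) = -22 - 36 = -58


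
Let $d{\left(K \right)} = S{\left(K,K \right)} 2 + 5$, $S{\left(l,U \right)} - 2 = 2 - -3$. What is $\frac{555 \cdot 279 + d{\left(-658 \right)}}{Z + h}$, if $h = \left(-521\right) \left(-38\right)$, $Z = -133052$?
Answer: $- \frac{77432}{56627} \approx -1.3674$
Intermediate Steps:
$h = 19798$
$S{\left(l,U \right)} = 7$ ($S{\left(l,U \right)} = 2 + \left(2 - -3\right) = 2 + \left(2 + 3\right) = 2 + 5 = 7$)
$d{\left(K \right)} = 19$ ($d{\left(K \right)} = 7 \cdot 2 + 5 = 14 + 5 = 19$)
$\frac{555 \cdot 279 + d{\left(-658 \right)}}{Z + h} = \frac{555 \cdot 279 + 19}{-133052 + 19798} = \frac{154845 + 19}{-113254} = 154864 \left(- \frac{1}{113254}\right) = - \frac{77432}{56627}$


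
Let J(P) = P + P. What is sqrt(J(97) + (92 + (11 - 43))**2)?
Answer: sqrt(3794) ≈ 61.595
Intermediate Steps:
J(P) = 2*P
sqrt(J(97) + (92 + (11 - 43))**2) = sqrt(2*97 + (92 + (11 - 43))**2) = sqrt(194 + (92 - 32)**2) = sqrt(194 + 60**2) = sqrt(194 + 3600) = sqrt(3794)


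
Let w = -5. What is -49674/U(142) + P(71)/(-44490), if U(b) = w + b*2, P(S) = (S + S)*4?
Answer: -122786374/689595 ≈ -178.06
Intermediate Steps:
P(S) = 8*S (P(S) = (2*S)*4 = 8*S)
U(b) = -5 + 2*b (U(b) = -5 + b*2 = -5 + 2*b)
-49674/U(142) + P(71)/(-44490) = -49674/(-5 + 2*142) + (8*71)/(-44490) = -49674/(-5 + 284) + 568*(-1/44490) = -49674/279 - 284/22245 = -49674*1/279 - 284/22245 = -16558/93 - 284/22245 = -122786374/689595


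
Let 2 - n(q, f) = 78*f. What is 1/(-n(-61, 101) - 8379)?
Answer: -1/503 ≈ -0.0019881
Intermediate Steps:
n(q, f) = 2 - 78*f
1/(-n(-61, 101) - 8379) = 1/(-(2 - 78*101) - 8379) = 1/(-(2 - 7878) - 8379) = 1/(-1*(-7876) - 8379) = 1/(7876 - 8379) = 1/(-503) = -1/503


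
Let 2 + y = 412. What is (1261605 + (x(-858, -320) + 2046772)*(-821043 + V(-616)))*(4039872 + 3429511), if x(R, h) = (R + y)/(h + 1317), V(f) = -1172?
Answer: -12532402338509687228565/997 ≈ -1.2570e+19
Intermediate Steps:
y = 410 (y = -2 + 412 = 410)
x(R, h) = (410 + R)/(1317 + h) (x(R, h) = (R + 410)/(h + 1317) = (410 + R)/(1317 + h))
(1261605 + (x(-858, -320) + 2046772)*(-821043 + V(-616)))*(4039872 + 3429511) = (1261605 + ((410 - 858)/(1317 - 320) + 2046772)*(-821043 - 1172))*(4039872 + 3429511) = (1261605 + (-448/997 + 2046772)*(-822215))*7469383 = (1261605 + (2040631236/997)*(-822215))*7469383 = (1261605 - 1677837611707740/997)*7469383 = -1677836353887555/997*7469383 = -12532402338509687228565/997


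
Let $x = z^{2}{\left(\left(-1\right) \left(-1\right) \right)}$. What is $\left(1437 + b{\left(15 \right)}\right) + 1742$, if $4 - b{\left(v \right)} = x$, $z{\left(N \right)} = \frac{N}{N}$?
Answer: $3182$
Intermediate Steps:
$z{\left(N \right)} = 1$
$x = 1$ ($x = 1^{2} = 1$)
$b{\left(v \right)} = 3$ ($b{\left(v \right)} = 4 - 1 = 3$)
$\left(1437 + b{\left(15 \right)}\right) + 1742 = \left(1437 + 3\right) + 1742 = 1440 + 1742 = 3182$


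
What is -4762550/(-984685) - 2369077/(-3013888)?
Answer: 256716721233/45657389312 ≈ 5.6227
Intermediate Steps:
-4762550/(-984685) - 2369077/(-3013888) = -4762550*(-1/984685) - 2369077*(-1/3013888) = 73270/15149 + 2369077/3013888 = 256716721233/45657389312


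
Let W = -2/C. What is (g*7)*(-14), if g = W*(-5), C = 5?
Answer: -196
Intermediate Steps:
W = -⅖ (W = -2/5 = -2*⅕ = -⅖ ≈ -0.40000)
g = 2 (g = -⅖*(-5) = 2)
(g*7)*(-14) = (2*7)*(-14) = 14*(-14) = -196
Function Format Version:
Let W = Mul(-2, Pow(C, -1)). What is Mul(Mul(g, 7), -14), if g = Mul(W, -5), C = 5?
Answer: -196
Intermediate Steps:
W = Rational(-2, 5) (W = Mul(-2, Pow(5, -1)) = Mul(-2, Rational(1, 5)) = Rational(-2, 5) ≈ -0.40000)
g = 2 (g = Mul(Rational(-2, 5), -5) = 2)
Mul(Mul(g, 7), -14) = Mul(Mul(2, 7), -14) = Mul(14, -14) = -196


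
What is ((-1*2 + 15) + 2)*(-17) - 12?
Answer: -267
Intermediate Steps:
((-1*2 + 15) + 2)*(-17) - 12 = ((-2 + 15) + 2)*(-17) - 12 = (13 + 2)*(-17) - 12 = 15*(-17) - 12 = -255 - 12 = -267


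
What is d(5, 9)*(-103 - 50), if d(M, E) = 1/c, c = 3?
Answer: -51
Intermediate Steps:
d(M, E) = ⅓ (d(M, E) = 1/3 = ⅓)
d(5, 9)*(-103 - 50) = (-103 - 50)/3 = (⅓)*(-153) = -51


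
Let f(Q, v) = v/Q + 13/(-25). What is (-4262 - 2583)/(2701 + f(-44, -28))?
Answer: -1882375/742807 ≈ -2.5341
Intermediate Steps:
f(Q, v) = -13/25 + v/Q (f(Q, v) = v/Q + 13*(-1/25) = v/Q - 13/25 = -13/25 + v/Q)
(-4262 - 2583)/(2701 + f(-44, -28)) = (-4262 - 2583)/(2701 + (-13/25 - 28/(-44))) = -6845/(2701 + (-13/25 - 28*(-1/44))) = -6845/(2701 + (-13/25 + 7/11)) = -6845/(2701 + 32/275) = -6845/742807/275 = -6845*275/742807 = -1882375/742807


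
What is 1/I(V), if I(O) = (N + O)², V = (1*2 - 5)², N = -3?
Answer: 1/36 ≈ 0.027778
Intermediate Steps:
V = 9 (V = (2 - 5)² = (-3)² = 9)
I(O) = (-3 + O)²
1/I(V) = 1/((-3 + 9)²) = 1/(6²) = 1/36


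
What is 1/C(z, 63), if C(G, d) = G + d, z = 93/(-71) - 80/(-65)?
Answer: 923/58076 ≈ 0.015893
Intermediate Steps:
z = -73/923 (z = 93*(-1/71) - 80*(-1/65) = -93/71 + 16/13 = -73/923 ≈ -0.079090)
1/C(z, 63) = 1/(-73/923 + 63) = 1/(58076/923) = 923/58076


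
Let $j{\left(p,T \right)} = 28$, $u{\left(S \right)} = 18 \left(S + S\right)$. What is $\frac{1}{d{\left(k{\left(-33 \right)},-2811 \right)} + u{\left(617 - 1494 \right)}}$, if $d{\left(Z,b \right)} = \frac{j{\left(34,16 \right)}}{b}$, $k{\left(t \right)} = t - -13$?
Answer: $- \frac{2811}{88748920} \approx -3.1674 \cdot 10^{-5}$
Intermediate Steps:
$u{\left(S \right)} = 36 S$ ($u{\left(S \right)} = 18 \cdot 2 S = 36 S$)
$k{\left(t \right)} = 13 + t$ ($k{\left(t \right)} = t + 13 = 13 + t$)
$d{\left(Z,b \right)} = \frac{28}{b}$
$\frac{1}{d{\left(k{\left(-33 \right)},-2811 \right)} + u{\left(617 - 1494 \right)}} = \frac{1}{\frac{28}{-2811} + 36 \left(617 - 1494\right)} = \frac{1}{28 \left(- \frac{1}{2811}\right) + 36 \left(617 - 1494\right)} = \frac{1}{- \frac{28}{2811} + 36 \left(-877\right)} = \frac{1}{- \frac{28}{2811} - 31572} = \frac{1}{- \frac{88748920}{2811}} = - \frac{2811}{88748920}$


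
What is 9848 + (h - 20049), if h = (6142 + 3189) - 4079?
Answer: -4949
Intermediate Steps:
h = 5252 (h = 9331 - 4079 = 5252)
9848 + (h - 20049) = 9848 + (5252 - 20049) = 9848 - 14797 = -4949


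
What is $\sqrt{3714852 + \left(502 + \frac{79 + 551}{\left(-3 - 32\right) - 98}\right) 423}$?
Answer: $\frac{2 \sqrt{354248787}}{19} \approx 1981.2$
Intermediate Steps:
$\sqrt{3714852 + \left(502 + \frac{79 + 551}{\left(-3 - 32\right) - 98}\right) 423} = \sqrt{3714852 + \left(502 + \frac{630}{\left(-3 - 32\right) - 98}\right) 423} = \sqrt{3714852 + \left(502 + \frac{630}{-35 - 98}\right) 423} = \sqrt{3714852 + \left(502 + \frac{630}{-133}\right) 423} = \sqrt{3714852 + \left(502 + 630 \left(- \frac{1}{133}\right)\right) 423} = \sqrt{3714852 + \left(502 - \frac{90}{19}\right) 423} = \sqrt{3714852 + \frac{9448}{19} \cdot 423} = \sqrt{3714852 + \frac{3996504}{19}} = \sqrt{\frac{74578692}{19}} = \frac{2 \sqrt{354248787}}{19}$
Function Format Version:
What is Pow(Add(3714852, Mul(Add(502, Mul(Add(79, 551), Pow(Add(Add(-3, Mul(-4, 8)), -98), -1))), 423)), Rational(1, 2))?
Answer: Mul(Rational(2, 19), Pow(354248787, Rational(1, 2))) ≈ 1981.2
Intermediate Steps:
Pow(Add(3714852, Mul(Add(502, Mul(Add(79, 551), Pow(Add(Add(-3, Mul(-4, 8)), -98), -1))), 423)), Rational(1, 2)) = Pow(Add(3714852, Mul(Add(502, Mul(630, Pow(Add(Add(-3, -32), -98), -1))), 423)), Rational(1, 2)) = Pow(Add(3714852, Mul(Add(502, Mul(630, Pow(Add(-35, -98), -1))), 423)), Rational(1, 2)) = Pow(Add(3714852, Mul(Add(502, Mul(630, Pow(-133, -1))), 423)), Rational(1, 2)) = Pow(Add(3714852, Mul(Add(502, Mul(630, Rational(-1, 133))), 423)), Rational(1, 2)) = Pow(Add(3714852, Mul(Add(502, Rational(-90, 19)), 423)), Rational(1, 2)) = Pow(Add(3714852, Mul(Rational(9448, 19), 423)), Rational(1, 2)) = Pow(Add(3714852, Rational(3996504, 19)), Rational(1, 2)) = Pow(Rational(74578692, 19), Rational(1, 2)) = Mul(Rational(2, 19), Pow(354248787, Rational(1, 2)))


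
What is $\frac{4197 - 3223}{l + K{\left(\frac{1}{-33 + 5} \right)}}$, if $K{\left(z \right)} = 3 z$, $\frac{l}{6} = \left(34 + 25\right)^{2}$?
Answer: $\frac{27272}{584805} \approx 0.046634$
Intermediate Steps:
$l = 20886$ ($l = 6 \left(34 + 25\right)^{2} = 6 \cdot 59^{2} = 6 \cdot 3481 = 20886$)
$\frac{4197 - 3223}{l + K{\left(\frac{1}{-33 + 5} \right)}} = \frac{4197 - 3223}{20886 + \frac{3}{-33 + 5}} = \frac{974}{20886 + \frac{3}{-28}} = \frac{974}{20886 + 3 \left(- \frac{1}{28}\right)} = \frac{974}{20886 - \frac{3}{28}} = \frac{974}{\frac{584805}{28}} = 974 \cdot \frac{28}{584805} = \frac{27272}{584805}$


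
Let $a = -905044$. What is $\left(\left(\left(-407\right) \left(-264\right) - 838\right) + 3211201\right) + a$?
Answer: $2412767$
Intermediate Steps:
$\left(\left(\left(-407\right) \left(-264\right) - 838\right) + 3211201\right) + a = \left(\left(\left(-407\right) \left(-264\right) - 838\right) + 3211201\right) - 905044 = \left(\left(107448 - 838\right) + 3211201\right) - 905044 = \left(106610 + 3211201\right) - 905044 = 3317811 - 905044 = 2412767$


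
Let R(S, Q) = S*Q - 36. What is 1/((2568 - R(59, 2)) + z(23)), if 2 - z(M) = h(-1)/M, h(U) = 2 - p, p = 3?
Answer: 23/57225 ≈ 0.00040192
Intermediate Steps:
h(U) = -1 (h(U) = 2 - 1*3 = 2 - 3 = -1)
R(S, Q) = -36 + Q*S (R(S, Q) = Q*S - 36 = -36 + Q*S)
z(M) = 2 + 1/M (z(M) = 2 - (-1)/M = 2 + 1/M)
1/((2568 - R(59, 2)) + z(23)) = 1/((2568 - (-36 + 2*59)) + (2 + 1/23)) = 1/((2568 - (-36 + 118)) + (2 + 1/23)) = 1/((2568 - 1*82) + 47/23) = 1/((2568 - 82) + 47/23) = 1/(2486 + 47/23) = 1/(57225/23) = 23/57225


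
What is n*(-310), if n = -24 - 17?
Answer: 12710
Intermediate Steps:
n = -41
n*(-310) = -41*(-310) = 12710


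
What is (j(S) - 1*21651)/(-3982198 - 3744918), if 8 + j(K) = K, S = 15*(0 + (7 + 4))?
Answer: 10747/3863558 ≈ 0.0027816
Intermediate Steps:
S = 165 (S = 15*(0 + 11) = 15*11 = 165)
j(K) = -8 + K
(j(S) - 1*21651)/(-3982198 - 3744918) = ((-8 + 165) - 1*21651)/(-3982198 - 3744918) = (157 - 21651)/(-7727116) = -21494*(-1/7727116) = 10747/3863558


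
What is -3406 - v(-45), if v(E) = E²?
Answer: -5431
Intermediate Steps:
-3406 - v(-45) = -3406 - 1*(-45)² = -3406 - 1*2025 = -3406 - 2025 = -5431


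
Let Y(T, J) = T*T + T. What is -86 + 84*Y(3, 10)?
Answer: 922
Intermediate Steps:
Y(T, J) = T + T**2 (Y(T, J) = T**2 + T = T + T**2)
-86 + 84*Y(3, 10) = -86 + 84*(3*(1 + 3)) = -86 + 84*(3*4) = -86 + 84*12 = -86 + 1008 = 922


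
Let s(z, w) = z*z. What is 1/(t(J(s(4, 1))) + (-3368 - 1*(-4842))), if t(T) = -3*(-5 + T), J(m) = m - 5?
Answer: 1/1456 ≈ 0.00068681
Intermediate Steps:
s(z, w) = z**2
J(m) = -5 + m
t(T) = 15 - 3*T
1/(t(J(s(4, 1))) + (-3368 - 1*(-4842))) = 1/((15 - 3*(-5 + 4**2)) + (-3368 - 1*(-4842))) = 1/((15 - 3*(-5 + 16)) + (-3368 + 4842)) = 1/((15 - 3*11) + 1474) = 1/((15 - 33) + 1474) = 1/(-18 + 1474) = 1/1456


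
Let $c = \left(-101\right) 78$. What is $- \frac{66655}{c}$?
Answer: $\frac{66655}{7878} \approx 8.4609$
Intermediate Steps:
$c = -7878$
$- \frac{66655}{c} = - \frac{66655}{-7878} = \left(-66655\right) \left(- \frac{1}{7878}\right) = \frac{66655}{7878}$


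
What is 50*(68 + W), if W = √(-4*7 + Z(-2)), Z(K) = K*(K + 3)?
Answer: 3400 + 50*I*√30 ≈ 3400.0 + 273.86*I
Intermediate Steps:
Z(K) = K*(3 + K)
W = I*√30 (W = √(-4*7 - 2*(3 - 2)) = √(-28 - 2*1) = √(-28 - 2) = √(-30) = I*√30 ≈ 5.4772*I)
50*(68 + W) = 50*(68 + I*√30) = 3400 + 50*I*√30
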